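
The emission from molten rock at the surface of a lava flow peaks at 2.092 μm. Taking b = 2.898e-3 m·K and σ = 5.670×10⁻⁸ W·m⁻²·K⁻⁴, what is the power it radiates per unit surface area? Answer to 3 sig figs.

Wien's law: T = b/λ_max = 2.898×10⁻³/2.092×10⁻⁶ = 1385.28 K.
Then I = σT⁴ = 5.670×10⁻⁸×(1385.28)⁴ = 2.09×10⁵ W/m².

I ≈ 2.09×10⁵ W/m²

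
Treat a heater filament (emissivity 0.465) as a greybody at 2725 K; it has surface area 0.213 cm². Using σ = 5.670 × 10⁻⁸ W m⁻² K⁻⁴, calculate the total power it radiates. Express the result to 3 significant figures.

Area A = 0.213 cm² = 2.13×10⁻⁵ m².
P = εσAT⁴ = 0.465 × 5.670×10⁻⁸ × 2.13×10⁻⁵ × (2725)⁴ = 31.0 W.

P ≈ 31.0 W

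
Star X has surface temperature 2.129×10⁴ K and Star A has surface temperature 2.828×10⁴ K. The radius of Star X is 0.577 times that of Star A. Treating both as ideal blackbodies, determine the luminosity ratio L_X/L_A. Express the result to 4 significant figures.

L ∝ R²T⁴, so L_X/L_A = (R_X/R_A)²(T_X/T_A)⁴ = (0.577)² × (2.129×10⁴/2.828×10⁴)⁴ = 0.332929 × 0.321207 = 0.1069.

L_X/L_A ≈ 0.1069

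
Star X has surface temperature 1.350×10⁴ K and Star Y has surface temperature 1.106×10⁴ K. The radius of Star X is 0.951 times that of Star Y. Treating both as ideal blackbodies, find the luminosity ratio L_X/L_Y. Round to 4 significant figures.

L_X/L_Y ≈ 2.008

L ∝ R²T⁴, so L_X/L_Y = (R_X/R_Y)²(T_X/T_Y)⁴ = (0.951)² × (1.350×10⁴/1.106×10⁴)⁴ = 0.904401 × 2.21980 = 2.008.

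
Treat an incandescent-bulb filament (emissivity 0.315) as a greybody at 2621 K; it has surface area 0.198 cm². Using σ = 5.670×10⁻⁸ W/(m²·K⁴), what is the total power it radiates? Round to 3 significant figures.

Area A = 0.198 cm² = 1.98×10⁻⁵ m².
P = εσAT⁴ = 0.315 × 5.670×10⁻⁸ × 1.98×10⁻⁵ × (2621)⁴ = 16.7 W.

P ≈ 16.7 W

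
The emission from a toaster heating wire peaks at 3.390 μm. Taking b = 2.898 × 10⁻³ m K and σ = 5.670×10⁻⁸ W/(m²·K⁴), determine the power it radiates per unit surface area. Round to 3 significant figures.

Wien's law: T = b/λ_max = 2.898×10⁻³/3.390×10⁻⁶ = 854.867 K.
Then I = σT⁴ = 5.670×10⁻⁸×(854.867)⁴ = 3.03×10⁴ W/m².

I ≈ 3.03×10⁴ W/m²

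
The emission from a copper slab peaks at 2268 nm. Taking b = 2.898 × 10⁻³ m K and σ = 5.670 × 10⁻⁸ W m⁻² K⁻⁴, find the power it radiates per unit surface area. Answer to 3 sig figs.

Wien's law: T = b/λ_max = 2.898×10⁻³/2.268×10⁻⁶ = 1277.78 K.
Then I = σT⁴ = 5.670×10⁻⁸×(1277.78)⁴ = 1.51×10⁵ W/m².

I ≈ 1.51×10⁵ W/m²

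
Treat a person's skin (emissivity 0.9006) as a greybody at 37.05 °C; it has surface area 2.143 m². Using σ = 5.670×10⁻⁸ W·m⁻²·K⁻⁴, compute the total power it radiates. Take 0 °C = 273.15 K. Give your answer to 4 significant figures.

P ≈ 1013 W

T = 37.05 °C + 273.15 = 310.20 K.
Area A = 2.143 m².
P = εσAT⁴ = 0.9006 × 5.670×10⁻⁸ × 2.143 × (310.20)⁴ = 1013 W.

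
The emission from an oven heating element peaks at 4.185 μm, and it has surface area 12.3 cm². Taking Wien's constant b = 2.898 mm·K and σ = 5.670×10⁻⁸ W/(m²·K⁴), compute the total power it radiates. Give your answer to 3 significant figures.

Wien's law: T = b/λ_max = 2.898×10⁻³/4.185×10⁻⁶ = 692.473 K.
Area A = 12.3 cm² = 1.23×10⁻³ m².
Then P = σAT⁴ = 5.670×10⁻⁸×1.23×10⁻³×(692.473)⁴ = 16.0 W.

P ≈ 16.0 W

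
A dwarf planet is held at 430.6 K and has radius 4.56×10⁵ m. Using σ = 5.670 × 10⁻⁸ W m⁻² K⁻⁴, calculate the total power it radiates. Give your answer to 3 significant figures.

P ≈ 5.09×10¹⁵ W

Surface area A = 4πR² = 4π(4.56×10⁵ m)² = 2.61300×10¹² m².
P = σAT⁴ = 5.670×10⁻⁸ × 2.61300×10¹² × (430.6)⁴ = 5.09×10¹⁵ W.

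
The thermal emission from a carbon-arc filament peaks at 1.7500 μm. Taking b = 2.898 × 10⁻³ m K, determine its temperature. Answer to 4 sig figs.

Wien's law gives T = b/λ_max = (2.898×10⁻³ m·K)/(1.7500×10⁻⁶ m) = 1656 K.

T ≈ 1656 K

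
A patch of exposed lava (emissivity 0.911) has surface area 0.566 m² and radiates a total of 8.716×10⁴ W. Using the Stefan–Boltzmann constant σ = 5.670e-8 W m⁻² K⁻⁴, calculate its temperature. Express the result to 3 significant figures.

T ≈ 1.31×10³ K

Area A = 0.566 m².
P = εσAT⁴ ⇒ T = (P/(εσA))^(1/4) = (8.716×10⁴/(0.911×5.670×10⁻⁸×0.566))^(1/4) = 1.31×10³ K.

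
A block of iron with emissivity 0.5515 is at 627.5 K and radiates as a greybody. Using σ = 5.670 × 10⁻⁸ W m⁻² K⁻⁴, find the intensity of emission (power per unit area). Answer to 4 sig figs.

I ≈ 4848 W/m²

Stefan–Boltzmann: I = εσT⁴ = 0.5515 × 5.670×10⁻⁸ × (627.5)⁴ = 4848 W/m².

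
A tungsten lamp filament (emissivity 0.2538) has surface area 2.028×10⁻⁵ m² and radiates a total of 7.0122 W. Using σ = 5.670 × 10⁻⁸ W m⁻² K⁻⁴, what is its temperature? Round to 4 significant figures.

T ≈ 2214 K

Area A = 2.028×10⁻⁵ m².
P = εσAT⁴ ⇒ T = (P/(εσA))^(1/4) = (7.0122/(0.2538×5.670×10⁻⁸×2.028×10⁻⁵))^(1/4) = 2214 K.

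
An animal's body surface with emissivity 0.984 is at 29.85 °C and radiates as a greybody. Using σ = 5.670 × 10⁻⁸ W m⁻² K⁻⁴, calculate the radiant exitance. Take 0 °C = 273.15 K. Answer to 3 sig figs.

I ≈ 470 W/m²

T = 29.85 °C + 273.15 = 303.00 K.
Stefan–Boltzmann: I = εσT⁴ = 0.984 × 5.670×10⁻⁸ × (303.00)⁴ = 470 W/m².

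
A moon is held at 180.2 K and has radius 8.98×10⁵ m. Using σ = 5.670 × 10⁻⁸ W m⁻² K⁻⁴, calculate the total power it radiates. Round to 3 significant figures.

Surface area A = 4πR² = 4π(8.98×10⁵ m)² = 1.01336×10¹³ m².
P = σAT⁴ = 5.670×10⁻⁸ × 1.01336×10¹³ × (180.2)⁴ = 6.06×10¹⁴ W.

P ≈ 6.06×10¹⁴ W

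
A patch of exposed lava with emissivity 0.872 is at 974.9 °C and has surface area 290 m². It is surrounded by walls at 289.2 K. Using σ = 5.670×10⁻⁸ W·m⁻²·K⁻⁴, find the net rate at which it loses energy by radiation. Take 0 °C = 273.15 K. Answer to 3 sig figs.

Net loss ≈ 3.47×10⁷ W

T = 974.9 °C + 273.15 = 1248.05 K.
Area A = 290 m².
Net radiated power P_net = εσA(T⁴ − T₀⁴) = 0.872×5.670×10⁻⁸×290×(1248.05⁴ − 289.2⁴).
T⁴ − T₀⁴ = 2.42621×10¹² − 6.99509×10⁹ = 2.41921×10¹² K⁴, so P_net = 3.47×10⁷ W.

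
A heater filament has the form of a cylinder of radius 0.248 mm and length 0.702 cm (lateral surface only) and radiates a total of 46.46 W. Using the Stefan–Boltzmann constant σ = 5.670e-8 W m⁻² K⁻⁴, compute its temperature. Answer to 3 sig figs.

T ≈ 2.94×10³ K

Lateral area A = 2πrL = 2π×2.48×10⁻⁴×7.02×10⁻³ = 1.09388×10⁻⁵ m².
P = σAT⁴ ⇒ T = (P/(σA))^(1/4) = (46.46/(5.670×10⁻⁸×1.09388×10⁻⁵))^(1/4) = 2.94×10³ K.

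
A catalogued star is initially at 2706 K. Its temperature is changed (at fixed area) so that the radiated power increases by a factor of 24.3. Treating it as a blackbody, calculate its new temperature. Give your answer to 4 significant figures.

T₂ ≈ 6008 K

P ∝ T⁴, so T₂/T₁ = (P₂/P₁)^(1/4) = (24.3)^(1/4) = 2.22025.
T₂ = 2706 × 2.22025 = 6008 K.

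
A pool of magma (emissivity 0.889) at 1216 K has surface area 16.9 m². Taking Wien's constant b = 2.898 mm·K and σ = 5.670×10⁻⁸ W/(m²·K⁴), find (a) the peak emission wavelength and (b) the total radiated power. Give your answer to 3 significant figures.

(a) λ_max = b/T = 2.898×10⁻³/1216 = 2.383×10⁻⁶ m = 2.38 μm.
Area A = 16.9 m².
(b) P = εσAT⁴ = 0.889×5.670×10⁻⁸×16.9×(1216)⁴ = 1.86×10⁶ W.

λ_max ≈ 2.38 μm; P ≈ 1.86×10⁶ W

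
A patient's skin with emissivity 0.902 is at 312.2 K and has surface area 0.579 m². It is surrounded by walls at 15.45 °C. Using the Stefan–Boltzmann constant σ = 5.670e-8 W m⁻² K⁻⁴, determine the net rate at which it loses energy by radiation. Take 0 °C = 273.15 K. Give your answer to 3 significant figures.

Net loss ≈ 75.9 W

Surroundings: T = 15.45 °C + 273.15 = 288.60 K.
Area A = 0.579 m².
Net radiated power P_net = εσA(T⁴ − T₀⁴) = 0.902×5.670×10⁻⁸×0.579×(312.2⁴ − 288.60⁴).
T⁴ − T₀⁴ = 9.50017×10⁹ − 6.93722×10⁹ = 2.56295×10⁹ K⁴, so P_net = 75.9 W.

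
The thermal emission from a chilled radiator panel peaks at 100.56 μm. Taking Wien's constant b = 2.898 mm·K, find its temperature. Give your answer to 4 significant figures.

T ≈ 28.82 K

Wien's law gives T = b/λ_max = (2.898×10⁻³ m·K)/(1.0056×10⁻⁴ m) = 28.82 K.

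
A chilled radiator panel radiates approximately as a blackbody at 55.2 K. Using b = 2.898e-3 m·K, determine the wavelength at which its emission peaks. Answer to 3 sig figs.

Wien's displacement law: λ_max = b/T = (2.898×10⁻³ m·K)/(55.2 K) = 5.250×10⁻⁵ m.
That is 52.5 μm, in the infrared range.

λ_max ≈ 52.5 μm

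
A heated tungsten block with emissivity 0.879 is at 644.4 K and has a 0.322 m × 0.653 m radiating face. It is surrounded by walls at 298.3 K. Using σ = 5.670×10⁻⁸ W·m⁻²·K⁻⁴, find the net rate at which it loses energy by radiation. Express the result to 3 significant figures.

Area A = 0.322 × 0.653 = 0.210266 m².
Net radiated power P_net = εσA(T⁴ − T₀⁴) = 0.879×5.670×10⁻⁸×0.210266×(644.4⁴ − 298.3⁴).
T⁴ − T₀⁴ = 1.72434×10¹¹ − 7.91795×10⁹ = 1.64516×10¹¹ K⁴, so P_net = 1.72×10³ W.

Net loss ≈ 1.72×10³ W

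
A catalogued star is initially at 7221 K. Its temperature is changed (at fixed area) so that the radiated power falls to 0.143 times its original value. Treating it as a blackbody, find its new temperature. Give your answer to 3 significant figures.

T₂ ≈ 4.44×10³ K

P ∝ T⁴, so T₂/T₁ = (P₂/P₁)^(1/4) = (0.143)^(1/4) = 0.614942.
T₂ = 7221 × 0.614942 = 4.44×10³ K.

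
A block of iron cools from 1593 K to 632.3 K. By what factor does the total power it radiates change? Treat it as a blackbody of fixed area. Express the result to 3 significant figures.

P ∝ T⁴, so P₂/P₁ = (T₂/T₁)⁴ = (632.3/1593)⁴ = (0.396924)⁴ = 0.0248.

P₂/P₁ ≈ 0.0248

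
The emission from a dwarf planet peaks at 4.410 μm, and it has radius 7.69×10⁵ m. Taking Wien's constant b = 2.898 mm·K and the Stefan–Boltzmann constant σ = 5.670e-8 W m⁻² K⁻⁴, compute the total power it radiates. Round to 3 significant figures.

Wien's law: T = b/λ_max = 2.898×10⁻³/4.410×10⁻⁶ = 657.143 K.
Surface area A = 4πR² = 4π(7.69×10⁵ m)² = 7.43126×10¹² m².
Then P = σAT⁴ = 5.670×10⁻⁸×7.43126×10¹²×(657.143)⁴ = 7.86×10¹⁶ W.

P ≈ 7.86×10¹⁶ W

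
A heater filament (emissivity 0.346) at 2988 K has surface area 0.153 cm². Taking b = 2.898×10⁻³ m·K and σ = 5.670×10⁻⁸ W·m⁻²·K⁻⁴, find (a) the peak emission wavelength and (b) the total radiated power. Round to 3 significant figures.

λ_max ≈ 970 nm; P ≈ 23.9 W

(a) λ_max = b/T = 2.898×10⁻³/2988 = 9.699×10⁻⁷ m = 970 nm.
Area A = 0.153 cm² = 1.53×10⁻⁵ m².
(b) P = εσAT⁴ = 0.346×5.670×10⁻⁸×1.53×10⁻⁵×(2988)⁴ = 23.9 W.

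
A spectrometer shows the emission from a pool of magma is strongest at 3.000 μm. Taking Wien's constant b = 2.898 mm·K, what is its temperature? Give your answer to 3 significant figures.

T ≈ 966 K

Wien's law gives T = b/λ_max = (2.898×10⁻³ m·K)/(3.000×10⁻⁶ m) = 966 K.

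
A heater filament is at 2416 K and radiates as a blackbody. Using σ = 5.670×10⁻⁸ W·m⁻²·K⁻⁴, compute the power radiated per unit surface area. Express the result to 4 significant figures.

I ≈ 1.932×10⁶ W/m²

Stefan–Boltzmann: I = σT⁴ = 5.670×10⁻⁸ × (2416)⁴ = 1.932×10⁶ W/m².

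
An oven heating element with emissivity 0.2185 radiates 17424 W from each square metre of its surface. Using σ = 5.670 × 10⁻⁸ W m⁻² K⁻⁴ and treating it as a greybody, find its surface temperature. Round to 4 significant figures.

I = εσT⁴, so T = (I/εσ)^(1/4) = (17424/(0.2185×5.670×10⁻⁸))^(1/4) = 1089 K.

T ≈ 1089 K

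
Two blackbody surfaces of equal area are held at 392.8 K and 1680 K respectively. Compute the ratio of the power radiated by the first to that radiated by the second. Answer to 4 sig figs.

With equal areas, P₁/P₂ = (T₁/T₂)⁴ = (392.8/1680)⁴ = 2.988×10⁻³.

P₁/P₂ ≈ 2.988×10⁻³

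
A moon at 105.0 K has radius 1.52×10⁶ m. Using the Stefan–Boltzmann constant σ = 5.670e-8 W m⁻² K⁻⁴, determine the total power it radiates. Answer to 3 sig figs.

Surface area A = 4πR² = 4π(1.52×10⁶ m)² = 2.90333×10¹³ m².
P = σAT⁴ = 5.670×10⁻⁸ × 2.90333×10¹³ × (105.0)⁴ = 2.00×10¹⁴ W.

P ≈ 2.00×10¹⁴ W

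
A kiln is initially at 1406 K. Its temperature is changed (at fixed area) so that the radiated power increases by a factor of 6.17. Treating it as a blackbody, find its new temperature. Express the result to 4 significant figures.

P ∝ T⁴, so T₂/T₁ = (P₂/P₁)^(1/4) = (6.17)^(1/4) = 1.57605.
T₂ = 1406 × 1.57605 = 2216 K.

T₂ ≈ 2216 K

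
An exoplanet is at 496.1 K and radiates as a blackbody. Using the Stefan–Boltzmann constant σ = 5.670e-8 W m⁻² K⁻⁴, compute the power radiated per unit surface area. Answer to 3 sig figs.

Stefan–Boltzmann: I = σT⁴ = 5.670×10⁻⁸ × (496.1)⁴ = 3.43×10³ W/m².

I ≈ 3.43×10³ W/m²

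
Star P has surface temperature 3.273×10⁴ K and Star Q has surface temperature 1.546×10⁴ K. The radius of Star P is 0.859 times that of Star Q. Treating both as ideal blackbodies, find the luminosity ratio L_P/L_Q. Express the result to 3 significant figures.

L_P/L_Q ≈ 14.8

L ∝ R²T⁴, so L_P/L_Q = (R_P/R_Q)²(T_P/T_Q)⁴ = (0.859)² × (3.273×10⁴/1.546×10⁴)⁴ = 0.737881 × 20.0884 = 14.8.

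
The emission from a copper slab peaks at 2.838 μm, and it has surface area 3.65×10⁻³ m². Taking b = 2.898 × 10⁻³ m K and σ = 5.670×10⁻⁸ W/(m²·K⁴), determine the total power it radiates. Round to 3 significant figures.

Wien's law: T = b/λ_max = 2.898×10⁻³/2.838×10⁻⁶ = 1021.14 K.
Area A = 3.65×10⁻³ m².
Then P = σAT⁴ = 5.670×10⁻⁸×3.65×10⁻³×(1021.14)⁴ = 225 W.

P ≈ 225 W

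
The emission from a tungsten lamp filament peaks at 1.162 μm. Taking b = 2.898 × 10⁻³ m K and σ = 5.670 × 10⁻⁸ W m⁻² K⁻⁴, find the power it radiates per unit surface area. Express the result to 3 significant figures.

Wien's law: T = b/λ_max = 2.898×10⁻³/1.162×10⁻⁶ = 2493.98 K.
Then I = σT⁴ = 5.670×10⁻⁸×(2493.98)⁴ = 2.19×10⁶ W/m².

I ≈ 2.19×10⁶ W/m²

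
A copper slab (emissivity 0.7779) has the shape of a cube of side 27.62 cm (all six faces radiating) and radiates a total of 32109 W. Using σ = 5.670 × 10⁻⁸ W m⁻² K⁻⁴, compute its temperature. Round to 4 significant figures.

T ≈ 1123 K

Area A = 6s² = 6×(0.2762 m)² = 0.457719 m².
P = εσAT⁴ ⇒ T = (P/(εσA))^(1/4) = (32109/(0.7779×5.670×10⁻⁸×0.457719))^(1/4) = 1123 K.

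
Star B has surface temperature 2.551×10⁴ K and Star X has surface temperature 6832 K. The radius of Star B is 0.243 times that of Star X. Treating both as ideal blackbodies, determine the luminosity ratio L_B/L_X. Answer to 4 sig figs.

L ∝ R²T⁴, so L_B/L_X = (R_B/R_X)²(T_B/T_X)⁴ = (0.243)² × (2.551×10⁴/6832)⁴ = 0.059049 × 194.379 = 11.48.

L_B/L_X ≈ 11.48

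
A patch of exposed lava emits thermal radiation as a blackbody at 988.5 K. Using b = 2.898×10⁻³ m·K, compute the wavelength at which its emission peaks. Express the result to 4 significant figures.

λ_max ≈ 2932 nm

Wien's displacement law: λ_max = b/T = (2.898×10⁻³ m·K)/(988.5 K) = 2.9317×10⁻⁶ m.
That is 2932 nm, in the infrared range.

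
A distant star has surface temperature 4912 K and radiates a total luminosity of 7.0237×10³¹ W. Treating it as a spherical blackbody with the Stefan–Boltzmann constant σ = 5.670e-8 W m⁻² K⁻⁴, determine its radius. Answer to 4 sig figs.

L = 4πR²σT⁴ ⇒ R = √(L/(4πσT⁴)).
σT⁴ = 3.30078×10⁷ W/m², so R = √(7.0237×10³¹/(4π×3.30078×10⁷)) = 4.115×10¹¹ m.

R ≈ 4.115×10¹¹ m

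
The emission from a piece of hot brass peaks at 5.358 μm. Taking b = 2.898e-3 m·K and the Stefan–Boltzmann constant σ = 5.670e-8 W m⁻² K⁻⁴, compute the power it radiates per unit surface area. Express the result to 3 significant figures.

I ≈ 4.85×10³ W/m²

Wien's law: T = b/λ_max = 2.898×10⁻³/5.358×10⁻⁶ = 540.873 K.
Then I = σT⁴ = 5.670×10⁻⁸×(540.873)⁴ = 4.85×10³ W/m².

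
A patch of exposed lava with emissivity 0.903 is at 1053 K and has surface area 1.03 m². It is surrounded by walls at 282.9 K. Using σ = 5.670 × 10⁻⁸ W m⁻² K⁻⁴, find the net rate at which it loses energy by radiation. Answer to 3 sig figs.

Area A = 1.03 m².
Net radiated power P_net = εσA(T⁴ − T₀⁴) = 0.903×5.670×10⁻⁸×1.03×(1053⁴ − 282.9⁴).
T⁴ − T₀⁴ = 1.22946×10¹² − 6.40519×10⁹ = 1.22305×10¹² K⁴, so P_net = 6.45×10⁴ W.

Net loss ≈ 6.45×10⁴ W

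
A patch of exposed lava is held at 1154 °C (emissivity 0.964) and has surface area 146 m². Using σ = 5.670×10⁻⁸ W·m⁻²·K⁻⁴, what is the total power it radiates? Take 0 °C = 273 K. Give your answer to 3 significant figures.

T = 1154 °C + 273 = 1427 K.
Area A = 146 m².
P = εσAT⁴ = 0.964 × 5.670×10⁻⁸ × 146 × (1427)⁴ = 3.31×10⁷ W.

P ≈ 3.31×10⁷ W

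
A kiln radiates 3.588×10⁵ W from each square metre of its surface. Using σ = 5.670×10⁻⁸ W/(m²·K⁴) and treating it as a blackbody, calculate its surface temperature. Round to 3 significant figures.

T ≈ 1.59×10³ K

I = σT⁴, so T = (I/σ)^(1/4) = (3.588×10⁵/(5.670×10⁻⁸))^(1/4) = 1.59×10³ K.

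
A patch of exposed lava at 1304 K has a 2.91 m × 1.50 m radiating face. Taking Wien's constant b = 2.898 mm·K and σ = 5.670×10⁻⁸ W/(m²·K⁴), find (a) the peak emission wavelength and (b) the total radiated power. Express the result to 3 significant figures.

(a) λ_max = b/T = 2.898×10⁻³/1304 = 2.222×10⁻⁶ m = 2.22 μm.
Area A = 2.91 × 1.50 = 4.365 m².
(b) P = σAT⁴ = 5.670×10⁻⁸×4.365×(1304)⁴ = 7.16×10⁵ W.

λ_max ≈ 2.22 μm; P ≈ 7.16×10⁵ W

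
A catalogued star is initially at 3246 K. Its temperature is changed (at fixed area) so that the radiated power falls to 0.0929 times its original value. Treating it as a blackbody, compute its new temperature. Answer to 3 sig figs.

P ∝ T⁴, so T₂/T₁ = (P₂/P₁)^(1/4) = (0.0929)^(1/4) = 0.552082.
T₂ = 3246 × 0.552082 = 1.79×10³ K.

T₂ ≈ 1.79×10³ K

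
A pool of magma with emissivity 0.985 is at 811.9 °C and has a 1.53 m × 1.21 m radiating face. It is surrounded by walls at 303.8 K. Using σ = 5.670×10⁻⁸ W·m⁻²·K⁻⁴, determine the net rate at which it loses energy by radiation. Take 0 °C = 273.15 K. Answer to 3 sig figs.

T = 811.9 °C + 273.15 = 1085.05 K.
Area A = 1.53 × 1.21 = 1.8513 m².
Net radiated power P_net = εσA(T⁴ − T₀⁴) = 0.985×5.670×10⁻⁸×1.8513×(1085.05⁴ − 303.8⁴).
T⁴ − T₀⁴ = 1.38611×10¹² − 8.51826×10⁹ = 1.37759×10¹² K⁴, so P_net = 1.42×10⁵ W.

Net loss ≈ 1.42×10⁵ W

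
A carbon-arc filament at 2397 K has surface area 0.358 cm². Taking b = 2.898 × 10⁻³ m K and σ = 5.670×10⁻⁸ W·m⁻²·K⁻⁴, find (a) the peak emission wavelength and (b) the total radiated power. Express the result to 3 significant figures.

λ_max ≈ 1.21 μm; P ≈ 67.0 W

(a) λ_max = b/T = 2.898×10⁻³/2397 = 1.209×10⁻⁶ m = 1.21 μm.
Area A = 0.358 cm² = 3.58×10⁻⁵ m².
(b) P = σAT⁴ = 5.670×10⁻⁸×3.58×10⁻⁵×(2397)⁴ = 67.0 W.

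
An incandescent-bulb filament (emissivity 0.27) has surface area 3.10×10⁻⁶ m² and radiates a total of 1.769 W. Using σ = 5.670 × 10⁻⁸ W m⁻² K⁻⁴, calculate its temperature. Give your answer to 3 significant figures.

Area A = 3.10×10⁻⁶ m².
P = εσAT⁴ ⇒ T = (P/(εσA))^(1/4) = (1.769/(0.27×5.670×10⁻⁸×3.10×10⁻⁶))^(1/4) = 2.47×10³ K.

T ≈ 2.47×10³ K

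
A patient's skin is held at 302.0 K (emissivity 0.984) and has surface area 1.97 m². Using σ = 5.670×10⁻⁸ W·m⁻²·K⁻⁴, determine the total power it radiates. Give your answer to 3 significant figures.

Area A = 1.97 m².
P = εσAT⁴ = 0.984 × 5.670×10⁻⁸ × 1.97 × (302.0)⁴ = 914 W.

P ≈ 914 W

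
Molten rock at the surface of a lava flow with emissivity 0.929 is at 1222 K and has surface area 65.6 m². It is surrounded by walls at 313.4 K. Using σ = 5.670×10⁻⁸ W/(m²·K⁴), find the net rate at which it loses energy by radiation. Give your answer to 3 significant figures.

Net loss ≈ 7.67×10⁶ W

Area A = 65.6 m².
Net radiated power P_net = εσA(T⁴ − T₀⁴) = 0.929×5.670×10⁻⁸×65.6×(1222⁴ − 313.4⁴).
T⁴ − T₀⁴ = 2.22990×10¹² − 9.64708×10⁹ = 2.22025×10¹² K⁴, so P_net = 7.67×10⁶ W.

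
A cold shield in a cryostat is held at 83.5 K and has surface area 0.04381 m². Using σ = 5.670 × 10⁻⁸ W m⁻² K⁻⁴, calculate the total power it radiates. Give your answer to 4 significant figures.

P ≈ 0.1208 W

Area A = 0.04381 m².
P = σAT⁴ = 5.670×10⁻⁸ × 0.04381 × (83.5)⁴ = 0.1208 W.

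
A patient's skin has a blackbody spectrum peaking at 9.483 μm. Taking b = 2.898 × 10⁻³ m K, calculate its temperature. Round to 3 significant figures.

Wien's law gives T = b/λ_max = (2.898×10⁻³ m·K)/(9.483×10⁻⁶ m) = 306 K.

T ≈ 306 K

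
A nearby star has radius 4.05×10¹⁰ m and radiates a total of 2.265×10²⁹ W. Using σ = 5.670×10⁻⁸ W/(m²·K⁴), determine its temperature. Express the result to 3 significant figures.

Surface area A = 4πR² = 4π(4.05×10¹⁰ m)² = 2.06120×10²² m².
P = σAT⁴ ⇒ T = (P/(σA))^(1/4) = (2.265×10²⁹/(5.670×10⁻⁸×2.06120×10²²))^(1/4) = 3.73×10³ K.

T ≈ 3.73×10³ K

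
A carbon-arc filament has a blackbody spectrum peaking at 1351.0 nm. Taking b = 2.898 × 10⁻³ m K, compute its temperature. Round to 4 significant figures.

T ≈ 2145 K

Wien's law gives T = b/λ_max = (2.898×10⁻³ m·K)/(1.3510×10⁻⁶ m) = 2145 K.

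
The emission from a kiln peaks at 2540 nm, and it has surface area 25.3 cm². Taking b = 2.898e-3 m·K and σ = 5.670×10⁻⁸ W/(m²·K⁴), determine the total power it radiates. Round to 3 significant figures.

P ≈ 243 W

Wien's law: T = b/λ_max = 2.898×10⁻³/2.540×10⁻⁶ = 1140.94 K.
Area A = 25.3 cm² = 2.53×10⁻³ m².
Then P = σAT⁴ = 5.670×10⁻⁸×2.53×10⁻³×(1140.94)⁴ = 243 W.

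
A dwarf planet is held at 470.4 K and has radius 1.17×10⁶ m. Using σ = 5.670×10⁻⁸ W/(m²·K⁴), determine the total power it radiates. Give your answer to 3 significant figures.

Surface area A = 4πR² = 4π(1.17×10⁶ m)² = 1.72021×10¹³ m².
P = σAT⁴ = 5.670×10⁻⁸ × 1.72021×10¹³ × (470.4)⁴ = 4.78×10¹⁶ W.

P ≈ 4.78×10¹⁶ W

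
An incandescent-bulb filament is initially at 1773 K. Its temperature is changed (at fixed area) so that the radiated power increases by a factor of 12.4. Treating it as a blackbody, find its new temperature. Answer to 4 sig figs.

P ∝ T⁴, so T₂/T₁ = (P₂/P₁)^(1/4) = (12.4)^(1/4) = 1.87653.
T₂ = 1773 × 1.87653 = 3327 K.

T₂ ≈ 3327 K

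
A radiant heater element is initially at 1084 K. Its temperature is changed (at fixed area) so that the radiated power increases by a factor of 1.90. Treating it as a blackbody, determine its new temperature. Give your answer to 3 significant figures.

P ∝ T⁴, so T₂/T₁ = (P₂/P₁)^(1/4) = (1.90)^(1/4) = 1.17405.
T₂ = 1084 × 1.17405 = 1.27×10³ K.

T₂ ≈ 1.27×10³ K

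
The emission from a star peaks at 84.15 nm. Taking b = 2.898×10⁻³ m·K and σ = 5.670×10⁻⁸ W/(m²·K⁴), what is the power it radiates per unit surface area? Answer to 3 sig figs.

I ≈ 7.98×10¹⁰ W/m²

Wien's law: T = b/λ_max = 2.898×10⁻³/8.415×10⁻⁸ = 34438.5 K.
Then I = σT⁴ = 5.670×10⁻⁸×(34438.5)⁴ = 7.98×10¹⁰ W/m².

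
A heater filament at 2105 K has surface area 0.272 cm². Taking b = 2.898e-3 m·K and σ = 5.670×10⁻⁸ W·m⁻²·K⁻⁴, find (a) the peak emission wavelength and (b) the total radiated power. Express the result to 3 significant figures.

λ_max ≈ 1.38 μm; P ≈ 30.3 W

(a) λ_max = b/T = 2.898×10⁻³/2105 = 1.377×10⁻⁶ m = 1.38 μm.
Area A = 0.272 cm² = 2.72×10⁻⁵ m².
(b) P = σAT⁴ = 5.670×10⁻⁸×2.72×10⁻⁵×(2105)⁴ = 30.3 W.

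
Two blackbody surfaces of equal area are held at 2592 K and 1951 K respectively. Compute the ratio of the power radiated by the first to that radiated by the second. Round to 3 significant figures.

With equal areas, P₁/P₂ = (T₁/T₂)⁴ = (2592/1951)⁴ = 3.12.

P₁/P₂ ≈ 3.12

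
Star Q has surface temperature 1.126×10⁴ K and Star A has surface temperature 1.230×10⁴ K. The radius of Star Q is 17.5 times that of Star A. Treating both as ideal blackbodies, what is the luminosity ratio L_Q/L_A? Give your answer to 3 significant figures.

L ∝ R²T⁴, so L_Q/L_A = (R_Q/R_A)²(T_Q/T_A)⁴ = (17.5)² × (1.126×10⁴/1.230×10⁴)⁴ = 306.25 × 0.702317 = 215.

L_Q/L_A ≈ 215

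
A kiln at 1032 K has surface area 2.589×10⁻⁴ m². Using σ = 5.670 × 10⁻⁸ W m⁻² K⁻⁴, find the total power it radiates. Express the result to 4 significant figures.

Area A = 2.589×10⁻⁴ m².
P = σAT⁴ = 5.670×10⁻⁸ × 2.589×10⁻⁴ × (1032)⁴ = 16.65 W.

P ≈ 16.65 W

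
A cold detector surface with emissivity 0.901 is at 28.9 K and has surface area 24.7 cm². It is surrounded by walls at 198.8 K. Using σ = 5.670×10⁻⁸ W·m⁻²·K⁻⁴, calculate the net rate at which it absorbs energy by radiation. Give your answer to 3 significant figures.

Net gain ≈ 0.197 W

Area A = 24.7 cm² = 2.47×10⁻³ m².
Net radiated power P_net = εσA(T⁴ − T₀⁴) = 0.901×5.670×10⁻⁸×2.47×10⁻³×(28.9⁴ − 198.8⁴).
T⁴ − T₀⁴ = 6.97576×10⁵ − 1.56194×10⁹ = -1.56124×10⁹ K⁴, so P_net = -0.197 W — negative, meaning a net gain of 0.197 W.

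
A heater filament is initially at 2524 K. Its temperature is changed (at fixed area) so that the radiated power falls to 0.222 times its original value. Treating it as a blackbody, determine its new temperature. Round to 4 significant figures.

P ∝ T⁴, so T₂/T₁ = (P₂/P₁)^(1/4) = (0.222)^(1/4) = 0.686417.
T₂ = 2524 × 0.686417 = 1733 K.

T₂ ≈ 1733 K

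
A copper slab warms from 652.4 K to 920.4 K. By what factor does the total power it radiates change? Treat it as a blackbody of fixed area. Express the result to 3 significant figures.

P ∝ T⁴, so P₂/P₁ = (T₂/T₁)⁴ = (920.4/652.4)⁴ = (1.41079)⁴ = 3.96.

P₂/P₁ ≈ 3.96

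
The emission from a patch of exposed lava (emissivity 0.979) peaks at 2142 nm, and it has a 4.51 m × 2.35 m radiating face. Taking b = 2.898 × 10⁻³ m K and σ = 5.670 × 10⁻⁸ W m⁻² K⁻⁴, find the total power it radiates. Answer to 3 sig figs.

Wien's law: T = b/λ_max = 2.898×10⁻³/2.142×10⁻⁶ = 1352.94 K.
Area A = 4.51 × 2.35 = 10.5985 m².
Then P = εσAT⁴ = 0.979×5.670×10⁻⁸×10.5985×(1352.94)⁴ = 1.97×10⁶ W.

P ≈ 1.97×10⁶ W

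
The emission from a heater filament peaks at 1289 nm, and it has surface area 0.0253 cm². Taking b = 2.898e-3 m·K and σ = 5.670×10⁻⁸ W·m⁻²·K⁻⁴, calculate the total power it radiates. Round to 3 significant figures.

Wien's law: T = b/λ_max = 2.898×10⁻³/1.289×10⁻⁶ = 2248.25 K.
Area A = 0.0253 cm² = 2.53×10⁻⁶ m².
Then P = σAT⁴ = 5.670×10⁻⁸×2.53×10⁻⁶×(2248.25)⁴ = 3.67 W.

P ≈ 3.67 W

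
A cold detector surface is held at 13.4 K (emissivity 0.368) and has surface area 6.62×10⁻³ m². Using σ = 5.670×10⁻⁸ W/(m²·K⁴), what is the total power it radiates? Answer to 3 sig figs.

P ≈ 4.45×10⁻⁶ W

Area A = 6.62×10⁻³ m².
P = εσAT⁴ = 0.368 × 5.670×10⁻⁸ × 6.62×10⁻³ × (13.4)⁴ = 4.45×10⁻⁶ W.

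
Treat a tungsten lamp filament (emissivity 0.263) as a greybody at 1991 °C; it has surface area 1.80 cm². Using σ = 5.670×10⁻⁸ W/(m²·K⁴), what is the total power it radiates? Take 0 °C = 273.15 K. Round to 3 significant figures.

P ≈ 70.5 W

T = 1991 °C + 273.15 = 2264.15 K.
Area A = 1.80 cm² = 1.80×10⁻⁴ m².
P = εσAT⁴ = 0.263 × 5.670×10⁻⁸ × 1.80×10⁻⁴ × (2264.15)⁴ = 70.5 W.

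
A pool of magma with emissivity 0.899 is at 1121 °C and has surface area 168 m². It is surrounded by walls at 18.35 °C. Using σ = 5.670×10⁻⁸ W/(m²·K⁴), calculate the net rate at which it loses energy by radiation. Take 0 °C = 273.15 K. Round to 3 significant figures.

Net loss ≈ 3.23×10⁷ W

T = 1121 °C + 273.15 = 1394.15 K.
Surroundings: T = 18.35 °C + 273.15 = 291.50 K.
Area A = 168 m².
Net radiated power P_net = εσA(T⁴ − T₀⁴) = 0.899×5.670×10⁻⁸×168×(1394.15⁴ − 291.50⁴).
T⁴ − T₀⁴ = 3.77779×10¹² − 7.22028×10⁹ = 3.77057×10¹² K⁴, so P_net = 3.23×10⁷ W.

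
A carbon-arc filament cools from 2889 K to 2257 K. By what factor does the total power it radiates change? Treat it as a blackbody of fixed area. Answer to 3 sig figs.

P₂/P₁ ≈ 0.373

P ∝ T⁴, so P₂/P₁ = (T₂/T₁)⁴ = (2257/2889)⁴ = (0.781239)⁴ = 0.373.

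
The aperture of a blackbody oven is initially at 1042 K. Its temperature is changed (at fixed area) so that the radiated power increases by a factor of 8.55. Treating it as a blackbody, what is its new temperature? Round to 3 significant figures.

P ∝ T⁴, so T₂/T₁ = (P₂/P₁)^(1/4) = (8.55)^(1/4) = 1.70998.
T₂ = 1042 × 1.70998 = 1.78×10³ K.

T₂ ≈ 1.78×10³ K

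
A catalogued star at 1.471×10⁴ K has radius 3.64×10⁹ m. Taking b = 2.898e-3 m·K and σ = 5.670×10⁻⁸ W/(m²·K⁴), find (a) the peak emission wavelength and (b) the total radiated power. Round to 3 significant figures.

λ_max ≈ 197 nm; P ≈ 4.42×10²⁹ W

(a) λ_max = b/T = 2.898×10⁻³/1.471×10⁴ = 1.970×10⁻⁷ m = 197 nm.
Surface area A = 4πR² = 4π(3.64×10⁹ m)² = 1.66499×10²⁰ m².
(b) P = σAT⁴ = 5.670×10⁻⁸×1.66499×10²⁰×(1.471×10⁴)⁴ = 4.42×10²⁹ W.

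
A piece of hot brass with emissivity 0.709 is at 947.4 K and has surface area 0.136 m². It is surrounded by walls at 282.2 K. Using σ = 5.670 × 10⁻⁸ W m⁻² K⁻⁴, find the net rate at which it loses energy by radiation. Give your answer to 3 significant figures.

Area A = 0.136 m².
Net radiated power P_net = εσA(T⁴ − T₀⁴) = 0.709×5.670×10⁻⁸×0.136×(947.4⁴ − 282.2⁴).
T⁴ − T₀⁴ = 8.05626×10¹¹ − 6.34203×10⁹ = 7.99284×10¹¹ K⁴, so P_net = 4.37×10³ W.

Net loss ≈ 4.37×10³ W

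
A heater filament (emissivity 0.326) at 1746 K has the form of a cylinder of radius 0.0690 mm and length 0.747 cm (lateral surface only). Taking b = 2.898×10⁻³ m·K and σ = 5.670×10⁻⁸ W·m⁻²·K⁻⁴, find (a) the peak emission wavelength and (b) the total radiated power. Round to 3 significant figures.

(a) λ_max = b/T = 2.898×10⁻³/1746 = 1.660×10⁻⁶ m = 1.66×10³ nm.
Lateral area A = 2πrL = 2π×6.90×10⁻⁵×7.47×10⁻³ = 3.23854×10⁻⁶ m².
(b) P = εσAT⁴ = 0.326×5.670×10⁻⁸×3.23854×10⁻⁶×(1746)⁴ = 0.556 W.

λ_max ≈ 1.66×10³ nm; P ≈ 0.556 W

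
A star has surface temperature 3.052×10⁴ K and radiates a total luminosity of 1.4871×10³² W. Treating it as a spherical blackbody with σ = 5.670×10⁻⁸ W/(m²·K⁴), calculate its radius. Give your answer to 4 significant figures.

L = 4πR²σT⁴ ⇒ R = √(L/(4πσT⁴)).
σT⁴ = 4.91950×10¹⁰ W/m², so R = √(1.4871×10³²/(4π×4.91950×10¹⁰)) = 1.551×10¹⁰ m.

R ≈ 1.551×10¹⁰ m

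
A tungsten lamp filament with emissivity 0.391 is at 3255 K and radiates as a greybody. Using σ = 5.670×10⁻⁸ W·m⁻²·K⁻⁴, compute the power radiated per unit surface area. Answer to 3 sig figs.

Stefan–Boltzmann: I = εσT⁴ = 0.391 × 5.670×10⁻⁸ × (3255)⁴ = 2.49×10⁶ W/m².

I ≈ 2.49×10⁶ W/m²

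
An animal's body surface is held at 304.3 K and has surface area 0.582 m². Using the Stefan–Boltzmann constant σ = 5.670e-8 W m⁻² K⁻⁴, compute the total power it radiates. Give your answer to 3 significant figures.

P ≈ 283 W

Area A = 0.582 m².
P = σAT⁴ = 5.670×10⁻⁸ × 0.582 × (304.3)⁴ = 283 W.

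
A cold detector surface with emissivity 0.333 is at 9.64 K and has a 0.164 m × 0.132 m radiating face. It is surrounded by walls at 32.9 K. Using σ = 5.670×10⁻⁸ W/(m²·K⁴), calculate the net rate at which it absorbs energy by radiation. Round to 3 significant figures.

Area A = 0.164 × 0.132 = 0.021648 m².
Net radiated power P_net = εσA(T⁴ − T₀⁴) = 0.333×5.670×10⁻⁸×0.021648×(9.64⁴ − 32.9⁴).
T⁴ − T₀⁴ = 8635.91 − 1.17161×10⁶ = -1.16297×10⁶ K⁴, so P_net = -4.75×10⁻⁴ W — negative, meaning a net gain of 4.75×10⁻⁴ W.

Net gain ≈ 4.75×10⁻⁴ W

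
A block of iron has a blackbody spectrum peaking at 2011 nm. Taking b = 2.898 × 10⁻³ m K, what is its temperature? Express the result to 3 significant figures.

Wien's law gives T = b/λ_max = (2.898×10⁻³ m·K)/(2.011×10⁻⁶ m) = 1.44×10³ K.

T ≈ 1.44×10³ K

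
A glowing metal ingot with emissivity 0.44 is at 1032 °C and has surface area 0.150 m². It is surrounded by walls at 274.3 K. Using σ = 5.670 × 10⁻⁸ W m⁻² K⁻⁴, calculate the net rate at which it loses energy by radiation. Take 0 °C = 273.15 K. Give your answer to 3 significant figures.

Net loss ≈ 1.08×10⁴ W

T = 1032 °C + 273.15 = 1305.15 K.
Area A = 0.150 m².
Net radiated power P_net = εσA(T⁴ − T₀⁴) = 0.44×5.670×10⁻⁸×0.150×(1305.15⁴ − 274.3⁴).
T⁴ − T₀⁴ = 2.90163×10¹² − 5.66113×10⁹ = 2.89597×10¹² K⁴, so P_net = 1.08×10⁴ W.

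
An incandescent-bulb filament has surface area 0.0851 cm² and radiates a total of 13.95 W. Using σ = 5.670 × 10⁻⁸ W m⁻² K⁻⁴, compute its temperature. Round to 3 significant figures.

T ≈ 2.32×10³ K

Area A = 0.0851 cm² = 8.51×10⁻⁶ m².
P = σAT⁴ ⇒ T = (P/(σA))^(1/4) = (13.95/(5.670×10⁻⁸×8.51×10⁻⁶))^(1/4) = 2.32×10³ K.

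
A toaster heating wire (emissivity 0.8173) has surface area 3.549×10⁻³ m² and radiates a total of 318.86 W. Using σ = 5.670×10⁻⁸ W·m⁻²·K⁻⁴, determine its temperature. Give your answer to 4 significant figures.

T ≈ 1180 K

Area A = 3.549×10⁻³ m².
P = εσAT⁴ ⇒ T = (P/(εσA))^(1/4) = (318.86/(0.8173×5.670×10⁻⁸×3.549×10⁻³))^(1/4) = 1180 K.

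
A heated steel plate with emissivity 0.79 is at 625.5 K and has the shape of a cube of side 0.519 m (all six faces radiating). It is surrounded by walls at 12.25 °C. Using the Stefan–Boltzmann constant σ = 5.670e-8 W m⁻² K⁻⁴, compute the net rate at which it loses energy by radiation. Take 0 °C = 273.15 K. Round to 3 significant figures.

Net loss ≈ 1.06×10⁴ W

Surroundings: T = 12.25 °C + 273.15 = 285.40 K.
Area A = 6s² = 6×(0.519 m)² = 1.61617 m².
Net radiated power P_net = εσA(T⁴ − T₀⁴) = 0.79×5.670×10⁻⁸×1.61617×(625.5⁴ − 285.40⁴).
T⁴ − T₀⁴ = 1.53077×10¹¹ − 6.63462×10⁹ = 1.46442×10¹¹ K⁴, so P_net = 1.06×10⁴ W.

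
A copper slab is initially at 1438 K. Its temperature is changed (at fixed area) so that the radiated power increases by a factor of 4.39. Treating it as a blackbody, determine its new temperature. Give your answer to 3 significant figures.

P ∝ T⁴, so T₂/T₁ = (P₂/P₁)^(1/4) = (4.39)^(1/4) = 1.44749.
T₂ = 1438 × 1.44749 = 2.08×10³ K.

T₂ ≈ 2.08×10³ K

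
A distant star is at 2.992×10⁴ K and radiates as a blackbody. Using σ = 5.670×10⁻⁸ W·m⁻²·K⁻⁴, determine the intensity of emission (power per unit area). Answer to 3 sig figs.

Stefan–Boltzmann: I = σT⁴ = 5.670×10⁻⁸ × (2.992×10⁴)⁴ = 4.54×10¹⁰ W/m².

I ≈ 4.54×10¹⁰ W/m²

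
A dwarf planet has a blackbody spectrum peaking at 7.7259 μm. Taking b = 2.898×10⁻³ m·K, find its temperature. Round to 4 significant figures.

Wien's law gives T = b/λ_max = (2.898×10⁻³ m·K)/(7.7259×10⁻⁶ m) = 375.1 K.

T ≈ 375.1 K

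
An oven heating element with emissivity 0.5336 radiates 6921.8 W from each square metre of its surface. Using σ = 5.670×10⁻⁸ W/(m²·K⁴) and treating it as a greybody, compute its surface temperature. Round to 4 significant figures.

I = εσT⁴, so T = (I/εσ)^(1/4) = (6921.8/(0.5336×5.670×10⁻⁸))^(1/4) = 691.6 K.

T ≈ 691.6 K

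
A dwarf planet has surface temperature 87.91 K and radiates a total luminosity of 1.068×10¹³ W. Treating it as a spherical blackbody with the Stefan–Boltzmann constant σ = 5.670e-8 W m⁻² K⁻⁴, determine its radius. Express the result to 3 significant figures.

R ≈ 5.01×10⁵ m

L = 4πR²σT⁴ ⇒ R = √(L/(4πσT⁴)).
σT⁴ = 3.38638 W/m², so R = √(1.068×10¹³/(4π×3.38638)) = 5.01×10⁵ m.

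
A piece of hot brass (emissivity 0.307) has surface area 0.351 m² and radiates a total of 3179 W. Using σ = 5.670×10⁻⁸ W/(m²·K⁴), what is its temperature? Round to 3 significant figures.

Area A = 0.351 m².
P = εσAT⁴ ⇒ T = (P/(εσA))^(1/4) = (3179/(0.307×5.670×10⁻⁸×0.351))^(1/4) = 849 K.

T ≈ 849 K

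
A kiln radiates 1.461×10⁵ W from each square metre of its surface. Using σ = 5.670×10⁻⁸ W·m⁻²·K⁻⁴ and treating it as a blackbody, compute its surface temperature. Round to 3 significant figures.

I = σT⁴, so T = (I/σ)^(1/4) = (1.461×10⁵/(5.670×10⁻⁸))^(1/4) = 1.27×10³ K.

T ≈ 1.27×10³ K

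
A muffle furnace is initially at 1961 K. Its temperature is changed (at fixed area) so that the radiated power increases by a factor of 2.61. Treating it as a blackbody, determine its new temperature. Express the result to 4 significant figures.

P ∝ T⁴, so T₂/T₁ = (P₂/P₁)^(1/4) = (2.61)^(1/4) = 1.27104.
T₂ = 1961 × 1.27104 = 2493 K.

T₂ ≈ 2493 K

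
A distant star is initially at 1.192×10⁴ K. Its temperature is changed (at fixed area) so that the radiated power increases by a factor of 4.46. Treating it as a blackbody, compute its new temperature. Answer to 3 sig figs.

P ∝ T⁴, so T₂/T₁ = (P₂/P₁)^(1/4) = (4.46)^(1/4) = 1.45323.
T₂ = 1.192×10⁴ × 1.45323 = 1.73×10⁴ K.

T₂ ≈ 1.73×10⁴ K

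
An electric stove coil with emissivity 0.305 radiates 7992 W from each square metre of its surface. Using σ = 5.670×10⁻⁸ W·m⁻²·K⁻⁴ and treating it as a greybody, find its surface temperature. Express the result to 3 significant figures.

T ≈ 825 K

I = εσT⁴, so T = (I/εσ)^(1/4) = (7992/(0.305×5.670×10⁻⁸))^(1/4) = 825 K.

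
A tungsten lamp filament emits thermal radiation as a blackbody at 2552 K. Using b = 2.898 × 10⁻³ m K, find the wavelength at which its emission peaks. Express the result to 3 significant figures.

Wien's displacement law: λ_max = b/T = (2.898×10⁻³ m·K)/(2552 K) = 1.136×10⁻⁶ m.
That is 1.14×10³ nm, in the infrared range.

λ_max ≈ 1.14×10³ nm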